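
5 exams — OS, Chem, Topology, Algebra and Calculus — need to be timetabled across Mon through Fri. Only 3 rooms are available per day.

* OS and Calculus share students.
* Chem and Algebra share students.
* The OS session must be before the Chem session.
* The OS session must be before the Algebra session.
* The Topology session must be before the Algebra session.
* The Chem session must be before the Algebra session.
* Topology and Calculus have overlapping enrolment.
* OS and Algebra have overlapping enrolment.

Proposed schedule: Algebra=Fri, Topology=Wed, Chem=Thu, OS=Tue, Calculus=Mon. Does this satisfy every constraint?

Yes

The OS session must be before the Algebra session — holds.
Only 3 rooms are available per day — holds.
OS and Algebra have overlapping enrolment — holds.
Chem and Algebra share students — holds.
The Chem session must be before the Algebra session — holds.
The Topology session must be before the Algebra session — holds.
OS and Calculus share students — holds.
The OS session must be before the Chem session — holds.
Topology and Calculus have overlapping enrolment — holds.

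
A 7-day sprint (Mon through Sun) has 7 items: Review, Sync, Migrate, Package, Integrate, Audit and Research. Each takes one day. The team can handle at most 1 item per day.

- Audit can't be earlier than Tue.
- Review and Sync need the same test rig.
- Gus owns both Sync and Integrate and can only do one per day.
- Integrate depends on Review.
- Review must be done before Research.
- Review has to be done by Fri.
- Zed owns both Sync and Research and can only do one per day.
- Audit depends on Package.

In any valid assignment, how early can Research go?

Precedence pushes Research to at least Tue.
Research at Tue is achievable: Integrate=Fri; Audit=Thu; Review=Mon; Migrate=Sun; Package=Wed; Research=Tue; Sync=Sat.

Tue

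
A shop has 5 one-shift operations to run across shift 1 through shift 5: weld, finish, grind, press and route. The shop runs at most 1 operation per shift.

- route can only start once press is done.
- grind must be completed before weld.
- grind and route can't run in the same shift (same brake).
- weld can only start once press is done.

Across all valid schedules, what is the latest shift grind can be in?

Downstream work caps grind at shift 4.
grind at shift 4 is achievable: weld in shift 5; finish in shift 3; route in shift 2; press in shift 1; grind in shift 4.

shift 4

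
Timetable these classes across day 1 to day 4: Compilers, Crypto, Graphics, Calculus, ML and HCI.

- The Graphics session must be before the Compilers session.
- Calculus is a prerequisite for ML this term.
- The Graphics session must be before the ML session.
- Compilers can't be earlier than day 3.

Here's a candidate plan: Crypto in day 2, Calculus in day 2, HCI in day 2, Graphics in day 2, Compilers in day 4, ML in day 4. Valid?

Valid

Compilers can't be earlier than day 3 — holds.
The Graphics session must be before the Compilers session — holds.
The Graphics session must be before the ML session — holds.
Calculus is a prerequisite for ML this term — holds.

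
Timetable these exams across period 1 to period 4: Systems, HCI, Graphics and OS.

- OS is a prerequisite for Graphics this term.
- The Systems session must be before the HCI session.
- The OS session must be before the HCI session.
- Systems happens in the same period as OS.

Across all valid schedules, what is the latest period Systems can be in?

period 3

Downstream work caps Systems at period 3.
Systems at period 3 is achievable: OS=period 3; Systems=period 3; Graphics=period 4; HCI=period 4.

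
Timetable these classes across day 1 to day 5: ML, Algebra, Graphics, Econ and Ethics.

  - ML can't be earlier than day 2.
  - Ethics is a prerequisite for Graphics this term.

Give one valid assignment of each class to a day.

Econ=day 1, Graphics=day 2, Ethics=day 1, Algebra=day 1, ML=day 2

Checking: Ethics(day 1) before Graphics(day 2); ML=day 2 in [day 2,day 5].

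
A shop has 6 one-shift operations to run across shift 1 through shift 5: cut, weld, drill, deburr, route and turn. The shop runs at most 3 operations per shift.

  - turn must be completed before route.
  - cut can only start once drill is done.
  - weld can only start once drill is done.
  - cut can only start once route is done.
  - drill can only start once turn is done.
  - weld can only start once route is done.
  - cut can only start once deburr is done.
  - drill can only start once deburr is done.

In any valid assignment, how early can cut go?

Precedence pushes cut to at least shift 3.
cut at shift 3 is achievable: turn in shift 1, weld in shift 3, deburr in shift 1, route in shift 2, drill in shift 2, cut in shift 3.

shift 3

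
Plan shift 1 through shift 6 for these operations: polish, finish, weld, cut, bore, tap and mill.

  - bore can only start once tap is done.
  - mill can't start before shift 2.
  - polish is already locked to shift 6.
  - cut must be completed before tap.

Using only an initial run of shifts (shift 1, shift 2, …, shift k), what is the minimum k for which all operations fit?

6

The precedence chain requires at least 3 distinct shifts.
polish can't be placed before shift 6, so the schedule must run through at least shift 6.
6 works (last occupied shift: shift 6): for example bore in shift 3, weld in shift 1, finish in shift 1, cut in shift 1, polish in shift 6, mill in shift 2, tap in shift 2.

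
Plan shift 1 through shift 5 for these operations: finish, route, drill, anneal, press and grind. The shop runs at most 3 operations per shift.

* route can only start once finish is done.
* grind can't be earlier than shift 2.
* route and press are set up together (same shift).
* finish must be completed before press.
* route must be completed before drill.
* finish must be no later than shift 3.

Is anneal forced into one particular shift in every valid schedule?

anneal can be shift 1 (e.g. drill -> shift 3, anneal -> shift 1, finish -> shift 1, route -> shift 2, grind -> shift 2, press -> shift 2) or shift 2 (e.g. press=shift 3, route=shift 3, finish=shift 1, drill=shift 4, grind=shift 2, anneal=shift 2).

No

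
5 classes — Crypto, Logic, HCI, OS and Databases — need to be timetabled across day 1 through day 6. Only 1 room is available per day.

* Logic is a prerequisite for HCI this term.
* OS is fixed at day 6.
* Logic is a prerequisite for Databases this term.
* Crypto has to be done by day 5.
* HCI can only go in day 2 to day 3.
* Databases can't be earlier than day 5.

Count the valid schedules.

Splitting on Crypto: it can be day 1 (1), day 2 (1), day 3 (1), day 4 (3). Listing each branch's schedules as (Logic, HCI, OS, Databases) by day number:
Crypto=day 1: (2,3,6,5) — 1.
Crypto=day 2: (1,3,6,5) — 1.
Crypto=day 3: (1,2,6,5) — 1.
Crypto=day 4: (1,2,6,5) (1,3,6,5) (2,3,6,5) — 3.
Summing: 1 + 1 + 1 + 3 = 6.

6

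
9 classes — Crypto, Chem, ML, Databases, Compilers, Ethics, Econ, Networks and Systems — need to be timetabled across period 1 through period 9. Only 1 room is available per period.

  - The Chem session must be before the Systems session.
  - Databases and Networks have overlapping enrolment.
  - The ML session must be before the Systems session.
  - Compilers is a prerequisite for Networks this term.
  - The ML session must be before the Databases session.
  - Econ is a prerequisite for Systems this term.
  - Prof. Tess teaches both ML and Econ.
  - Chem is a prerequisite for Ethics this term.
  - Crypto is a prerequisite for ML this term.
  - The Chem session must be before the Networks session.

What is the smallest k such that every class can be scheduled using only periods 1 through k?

9

The precedence chain requires at least 3 distinct periods.
With at most 1 per period and 9 classes, at least 9 periods are needed.
9 works (last occupied period: period 9): for example Networks=period 7; Compilers=period 6; Databases=period 8; Ethics=period 9; Econ=period 4; Systems=period 5; Chem=period 1; ML=period 3; Crypto=period 2.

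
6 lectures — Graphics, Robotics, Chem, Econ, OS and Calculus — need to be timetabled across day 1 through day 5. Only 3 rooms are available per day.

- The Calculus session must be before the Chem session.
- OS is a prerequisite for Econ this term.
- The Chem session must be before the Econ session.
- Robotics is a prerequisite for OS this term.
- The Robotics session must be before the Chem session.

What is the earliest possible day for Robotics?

Downstream work caps Robotics at day 3.
Robotics at day 1 is achievable: Calculus in day 1, Robotics in day 1, Chem in day 2, OS in day 2, Graphics in day 1, Econ in day 3.

day 1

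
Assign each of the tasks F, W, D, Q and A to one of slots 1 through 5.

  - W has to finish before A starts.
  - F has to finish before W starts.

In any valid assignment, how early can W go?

2

Precedence pushes W to at least 2; downstream work caps W at 4.
W at 2 is achievable: Q in 1; A in 3; W in 2; D in 1; F in 1.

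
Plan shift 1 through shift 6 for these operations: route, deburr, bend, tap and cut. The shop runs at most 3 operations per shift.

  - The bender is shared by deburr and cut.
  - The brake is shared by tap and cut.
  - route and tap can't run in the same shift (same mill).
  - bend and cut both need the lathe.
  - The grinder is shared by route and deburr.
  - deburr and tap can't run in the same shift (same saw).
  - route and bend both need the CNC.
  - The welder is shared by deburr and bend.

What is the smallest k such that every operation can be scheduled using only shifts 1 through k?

With at most 3 per shift and 5 operations, at least 2 shifts are needed.
Could 2 shifts be enough, i.e. nothing placed later than shift 2? No: route, deburr and bend must all be in different shifts (route/deburr can't share; route/bend can't share; deburr/bend can't share), but only 2 shifts are available: 3 operations can't fit in 2 distinct shifts.
So 2 shifts is not enough.
3 works (last occupied shift: shift 3): for example route=shift 1; cut=shift 1; bend=shift 3; tap=shift 3; deburr=shift 2.

3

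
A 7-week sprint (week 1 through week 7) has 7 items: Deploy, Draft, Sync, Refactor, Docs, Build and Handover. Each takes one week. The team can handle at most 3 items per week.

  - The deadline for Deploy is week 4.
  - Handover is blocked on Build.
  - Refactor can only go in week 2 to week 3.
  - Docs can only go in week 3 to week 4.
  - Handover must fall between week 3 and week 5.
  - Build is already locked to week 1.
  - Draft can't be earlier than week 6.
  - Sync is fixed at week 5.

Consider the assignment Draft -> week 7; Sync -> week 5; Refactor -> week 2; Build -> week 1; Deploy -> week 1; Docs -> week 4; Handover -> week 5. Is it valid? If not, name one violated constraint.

Yes

Build is already locked to week 1 — holds.
Draft can't be earlier than week 6 — holds.
Refactor can only go in week 2 to week 3 — holds.
Docs can only go in week 3 to week 4 — holds.
Handover must fall between week 3 and week 5 — holds.
The team can handle at most 3 items per week — holds.
Handover is blocked on Build — holds.
The deadline for Deploy is week 4 — holds.
Sync is fixed at week 5 — holds.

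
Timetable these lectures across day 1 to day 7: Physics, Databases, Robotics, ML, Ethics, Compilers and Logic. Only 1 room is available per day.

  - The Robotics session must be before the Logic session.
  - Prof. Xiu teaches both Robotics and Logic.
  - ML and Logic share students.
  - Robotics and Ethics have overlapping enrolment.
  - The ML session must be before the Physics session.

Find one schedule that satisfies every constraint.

Robotics in day 3, Logic in day 4, Compilers in day 7, ML in day 1, Databases in day 5, Physics in day 2, Ethics in day 6

Checking: Robotics(day 3) before Logic(day 4); ML(day 1) before Physics(day 2); Robotics(day 3) != Ethics(day 6); Robotics(day 3) != Logic(day 4); ML(day 1) != Logic(day 4); max 1 per day (cap 1).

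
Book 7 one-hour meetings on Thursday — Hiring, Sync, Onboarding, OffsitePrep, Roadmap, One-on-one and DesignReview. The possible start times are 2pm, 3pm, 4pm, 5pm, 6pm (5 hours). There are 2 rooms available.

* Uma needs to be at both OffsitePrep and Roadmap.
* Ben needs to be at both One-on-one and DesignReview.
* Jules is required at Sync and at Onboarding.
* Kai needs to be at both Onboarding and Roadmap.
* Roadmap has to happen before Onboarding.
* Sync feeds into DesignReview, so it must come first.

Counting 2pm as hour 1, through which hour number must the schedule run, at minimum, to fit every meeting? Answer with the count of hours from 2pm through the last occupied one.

4

The precedence chain requires at least 2 distinct hours.
With at most 2 per hour and 7 meetings, at least 4 hours are needed.
4 works (last occupied hour: 5pm): for example Onboarding in 3pm, One-on-one in 5pm, Sync in 2pm, Hiring in 4pm, Roadmap in 2pm, OffsitePrep in 4pm, DesignReview in 3pm.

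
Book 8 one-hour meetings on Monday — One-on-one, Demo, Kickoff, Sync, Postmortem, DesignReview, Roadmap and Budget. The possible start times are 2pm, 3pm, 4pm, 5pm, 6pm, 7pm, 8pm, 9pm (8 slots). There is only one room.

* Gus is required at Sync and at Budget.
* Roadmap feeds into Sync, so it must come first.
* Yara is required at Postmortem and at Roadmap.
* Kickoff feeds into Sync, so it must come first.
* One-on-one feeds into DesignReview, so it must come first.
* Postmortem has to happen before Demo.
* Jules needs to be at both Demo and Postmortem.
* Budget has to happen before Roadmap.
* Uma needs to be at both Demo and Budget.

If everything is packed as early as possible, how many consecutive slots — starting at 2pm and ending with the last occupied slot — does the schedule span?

The precedence chain requires at least 3 distinct slots.
With at most 1 per slot and 8 meetings, at least 8 slots are needed.
8 works (last occupied slot: 9pm): for example Budget=2pm; Roadmap=3pm; Kickoff=4pm; One-on-one=6pm; Sync=5pm; DesignReview=9pm; Postmortem=7pm; Demo=8pm.

8 slots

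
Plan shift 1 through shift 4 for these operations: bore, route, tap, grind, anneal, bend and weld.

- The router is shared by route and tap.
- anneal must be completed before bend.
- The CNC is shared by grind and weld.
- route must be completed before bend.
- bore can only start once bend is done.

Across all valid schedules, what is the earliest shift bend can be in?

shift 2

Precedence pushes bend to at least shift 2; downstream work caps bend at shift 3.
bend at shift 2 is achievable: route=shift 1; bore=shift 3; grind=shift 1; tap=shift 2; anneal=shift 1; bend=shift 2; weld=shift 2.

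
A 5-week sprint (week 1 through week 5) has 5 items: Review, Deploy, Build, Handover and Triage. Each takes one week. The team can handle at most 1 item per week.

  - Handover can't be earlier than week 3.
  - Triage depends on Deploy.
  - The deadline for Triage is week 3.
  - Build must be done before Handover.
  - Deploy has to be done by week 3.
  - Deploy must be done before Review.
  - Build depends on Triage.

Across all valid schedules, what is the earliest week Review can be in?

week 2

Precedence pushes Review to at least week 2.
Review at week 2 is achievable: Build=week 4, Review=week 2, Deploy=week 1, Triage=week 3, Handover=week 5.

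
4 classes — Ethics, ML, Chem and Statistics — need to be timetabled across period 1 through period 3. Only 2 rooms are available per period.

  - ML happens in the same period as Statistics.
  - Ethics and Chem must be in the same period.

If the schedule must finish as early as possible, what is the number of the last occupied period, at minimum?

With at most 2 per period and 4 classes, at least 2 periods are needed.
2 works (last occupied period: period 2): for example ML=period 2; Chem=period 1; Statistics=period 2; Ethics=period 1.

2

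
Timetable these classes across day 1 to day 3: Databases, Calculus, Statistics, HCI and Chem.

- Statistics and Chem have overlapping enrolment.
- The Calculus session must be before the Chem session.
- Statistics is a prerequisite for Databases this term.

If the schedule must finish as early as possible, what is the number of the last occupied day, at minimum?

2

The precedence chain requires at least 2 distinct days.
2 works (last occupied day: day 2): for example Databases -> day 2; Chem -> day 2; HCI -> day 1; Statistics -> day 1; Calculus -> day 1.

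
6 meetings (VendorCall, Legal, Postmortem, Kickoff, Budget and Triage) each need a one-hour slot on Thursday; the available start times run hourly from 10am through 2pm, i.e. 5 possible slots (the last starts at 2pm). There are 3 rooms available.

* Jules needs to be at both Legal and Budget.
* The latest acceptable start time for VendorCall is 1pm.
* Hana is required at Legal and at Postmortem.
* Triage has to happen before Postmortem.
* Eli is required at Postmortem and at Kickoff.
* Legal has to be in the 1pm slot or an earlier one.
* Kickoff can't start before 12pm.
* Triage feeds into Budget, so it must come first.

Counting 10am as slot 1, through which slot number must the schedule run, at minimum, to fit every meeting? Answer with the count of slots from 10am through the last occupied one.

The precedence chain requires at least 2 distinct slots.
With at most 3 per slot and 6 meetings, at least 2 slots are needed.
Kickoff can't be placed before 12pm — that is slot 3 counting from 10am — so the schedule must run through at least 3 slots.
3 works (last occupied slot: 12pm): for example Budget=11am; Postmortem=11am; VendorCall=10am; Legal=10am; Triage=10am; Kickoff=12pm.

3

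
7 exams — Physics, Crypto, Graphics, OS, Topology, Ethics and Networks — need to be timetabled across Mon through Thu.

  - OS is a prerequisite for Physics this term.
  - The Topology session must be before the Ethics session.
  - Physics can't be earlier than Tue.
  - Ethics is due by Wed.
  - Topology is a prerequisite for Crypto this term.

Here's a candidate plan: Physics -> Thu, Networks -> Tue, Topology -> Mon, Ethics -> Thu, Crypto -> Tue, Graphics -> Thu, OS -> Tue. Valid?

No. Ethics is due by Wed is not satisfied.

Ethics is due by Wed — violated.
OS is a prerequisite for Physics this term — holds.
The Topology session must be before the Ethics session — holds.
Physics can't be earlier than Tue — holds.
Topology is a prerequisite for Crypto this term — holds.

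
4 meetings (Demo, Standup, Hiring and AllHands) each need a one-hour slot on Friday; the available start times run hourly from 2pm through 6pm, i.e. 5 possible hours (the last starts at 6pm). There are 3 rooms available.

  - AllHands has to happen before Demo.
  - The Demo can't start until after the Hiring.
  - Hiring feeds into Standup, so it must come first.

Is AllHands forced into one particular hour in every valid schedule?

AllHands can be 2pm (e.g. Demo=3pm; Hiring=2pm; AllHands=2pm; Standup=3pm) or 3pm (e.g. Standup=3pm, Hiring=2pm, Demo=4pm, AllHands=3pm).

No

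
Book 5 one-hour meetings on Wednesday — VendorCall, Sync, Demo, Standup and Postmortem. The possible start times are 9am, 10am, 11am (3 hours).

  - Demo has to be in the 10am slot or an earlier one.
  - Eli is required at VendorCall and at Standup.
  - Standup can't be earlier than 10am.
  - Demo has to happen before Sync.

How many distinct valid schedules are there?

36

Splitting on VendorCall: it can be 9am (18), 10am (9), 11am (9). Listing each branch's schedules as (Sync, Demo, Standup, Postmortem):
VendorCall=9am: (10am,9am,10am,9am) (10am,9am,10am,10am) (10am,9am,10am,11am) (10am,9am,11am,9am) (10am,9am,11am,10am) (10am,9am,11am,11am) (11am,9am,10am,9am) (11am,9am,10am,10am) (11am,9am,10am,11am) (11am,9am,11am,9am) (11am,9am,11am,10am) (11am,9am,11am,11am) (11am,10am,10am,9am) (11am,10am,10am,10am) (11am,10am,10am,11am) (11am,10am,11am,9am) (11am,10am,11am,10am) (11am,10am,11am,11am) — 18.
VendorCall=10am: (10am,9am,11am,9am) (10am,9am,11am,10am) (10am,9am,11am,11am) (11am,9am,11am,9am) (11am,9am,11am,10am) (11am,9am,11am,11am) (11am,10am,11am,9am) (11am,10am,11am,10am) (11am,10am,11am,11am) — 9.
VendorCall=11am: (10am,9am,10am,9am) (10am,9am,10am,10am) (10am,9am,10am,11am) (11am,9am,10am,9am) (11am,9am,10am,10am) (11am,9am,10am,11am) (11am,10am,10am,9am) (11am,10am,10am,10am) (11am,10am,10am,11am) — 9.
Summing: 18 + 9 + 9 = 36.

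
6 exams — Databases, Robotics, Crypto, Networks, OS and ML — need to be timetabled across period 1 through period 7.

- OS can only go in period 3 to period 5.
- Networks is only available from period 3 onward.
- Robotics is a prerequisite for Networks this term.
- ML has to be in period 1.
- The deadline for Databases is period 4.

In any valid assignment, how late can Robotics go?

Downstream work caps Robotics at period 6.
Robotics at period 6 is achievable: Networks -> period 7; Robotics -> period 6; OS -> period 3; Crypto -> period 1; ML -> period 1; Databases -> period 1.

period 6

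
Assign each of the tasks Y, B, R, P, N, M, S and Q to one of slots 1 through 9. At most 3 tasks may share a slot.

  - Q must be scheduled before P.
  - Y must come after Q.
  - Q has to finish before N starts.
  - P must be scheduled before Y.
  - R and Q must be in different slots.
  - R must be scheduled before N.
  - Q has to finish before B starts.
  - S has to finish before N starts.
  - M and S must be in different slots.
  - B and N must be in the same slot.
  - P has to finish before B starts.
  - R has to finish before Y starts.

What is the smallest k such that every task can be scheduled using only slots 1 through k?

3 slots

The precedence chain requires at least 3 distinct slots.
With at most 3 per slot and 8 tasks, at least 3 slots are needed.
3 works (last occupied slot: 3): for example R in 2, B in 3, M in 2, P in 2, Q in 1, S in 1, N in 3, Y in 3.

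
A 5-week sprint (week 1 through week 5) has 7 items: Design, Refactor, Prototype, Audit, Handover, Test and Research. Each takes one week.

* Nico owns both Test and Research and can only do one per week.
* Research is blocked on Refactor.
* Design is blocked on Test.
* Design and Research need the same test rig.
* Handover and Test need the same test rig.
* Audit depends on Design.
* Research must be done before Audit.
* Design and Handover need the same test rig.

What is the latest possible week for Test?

Downstream work caps Test at week 3.
Test at week 3 is achievable: Research -> week 2; Audit -> week 5; Refactor -> week 1; Prototype -> week 1; Design -> week 4; Test -> week 3; Handover -> week 1.

week 3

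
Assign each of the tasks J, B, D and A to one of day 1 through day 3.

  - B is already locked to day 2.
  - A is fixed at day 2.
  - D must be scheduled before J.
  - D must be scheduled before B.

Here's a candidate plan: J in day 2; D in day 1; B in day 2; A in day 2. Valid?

Yes

B is already locked to day 2 — holds.
D must be scheduled before B — holds.
A is fixed at day 2 — holds.
D must be scheduled before J — holds.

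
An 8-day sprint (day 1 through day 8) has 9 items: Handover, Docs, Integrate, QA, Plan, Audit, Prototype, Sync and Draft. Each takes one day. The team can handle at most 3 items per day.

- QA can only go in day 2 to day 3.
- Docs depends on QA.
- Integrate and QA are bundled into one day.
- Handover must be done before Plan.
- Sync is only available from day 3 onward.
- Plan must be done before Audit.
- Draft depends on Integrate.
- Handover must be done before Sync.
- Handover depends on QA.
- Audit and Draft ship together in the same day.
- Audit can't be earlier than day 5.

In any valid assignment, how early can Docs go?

Precedence pushes Docs to at least day 3.
Docs at day 3 is achievable: Sync -> day 4, Docs -> day 3, Prototype -> day 1, Handover -> day 3, Draft -> day 5, Plan -> day 4, QA -> day 2, Audit -> day 5, Integrate -> day 2.

day 3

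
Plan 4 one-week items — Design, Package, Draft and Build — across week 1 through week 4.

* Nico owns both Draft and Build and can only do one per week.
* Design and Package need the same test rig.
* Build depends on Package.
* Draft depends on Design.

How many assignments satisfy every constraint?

Splitting on Design: it can be week 1 (6), week 2 (5), week 3 (3). Listing each branch's schedules as (Package, Draft, Build) by week number:
Design=week 1: (2,2,3) (2,2,4) (2,3,4) (2,4,3) (3,2,4) (3,3,4) — 6.
Design=week 2: (1,3,2) (1,3,4) (1,4,2) (1,4,3) (3,3,4) — 5.
Design=week 3: (1,4,2) (1,4,3) (2,4,3) — 3.
Summing: 6 + 5 + 3 = 14.

14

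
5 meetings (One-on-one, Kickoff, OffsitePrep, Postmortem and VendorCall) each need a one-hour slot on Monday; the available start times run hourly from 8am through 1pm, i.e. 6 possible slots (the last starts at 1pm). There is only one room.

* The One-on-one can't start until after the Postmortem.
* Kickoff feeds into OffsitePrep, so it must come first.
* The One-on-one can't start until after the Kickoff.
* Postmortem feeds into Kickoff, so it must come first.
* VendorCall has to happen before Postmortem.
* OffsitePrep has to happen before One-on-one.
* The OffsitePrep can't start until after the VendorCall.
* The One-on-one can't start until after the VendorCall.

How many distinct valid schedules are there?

Splitting on One-on-one: it can be 12pm (1), 1pm (5). Listing each branch's schedules as (Kickoff, OffsitePrep, Postmortem, VendorCall):
One-on-one=12pm: (10am,11am,9am,8am) — 1.
One-on-one=1pm: (10am,11am,9am,8am) (10am,12pm,9am,8am) (11am,12pm,9am,8am) (11am,12pm,10am,8am) (11am,12pm,10am,9am) — 5.
Summing: 1 + 5 = 6.

6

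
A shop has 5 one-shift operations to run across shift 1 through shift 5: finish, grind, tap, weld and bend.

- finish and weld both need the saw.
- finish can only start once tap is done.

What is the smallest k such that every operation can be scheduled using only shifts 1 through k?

2 shifts

The precedence chain requires at least 2 distinct shifts.
2 works (last occupied shift: shift 2): for example bend=shift 1, weld=shift 1, grind=shift 1, tap=shift 1, finish=shift 2.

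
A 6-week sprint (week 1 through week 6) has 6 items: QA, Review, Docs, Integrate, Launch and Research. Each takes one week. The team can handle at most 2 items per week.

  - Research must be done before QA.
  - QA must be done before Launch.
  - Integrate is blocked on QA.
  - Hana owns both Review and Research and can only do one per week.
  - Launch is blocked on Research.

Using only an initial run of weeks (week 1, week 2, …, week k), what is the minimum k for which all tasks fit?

3 weeks

The precedence chain requires at least 3 distinct weeks.
With at most 2 per week and 6 tasks, at least 3 weeks are needed.
3 works (last occupied week: week 3): for example Integrate -> week 3, Research -> week 1, Docs -> week 1, Review -> week 2, Launch -> week 3, QA -> week 2.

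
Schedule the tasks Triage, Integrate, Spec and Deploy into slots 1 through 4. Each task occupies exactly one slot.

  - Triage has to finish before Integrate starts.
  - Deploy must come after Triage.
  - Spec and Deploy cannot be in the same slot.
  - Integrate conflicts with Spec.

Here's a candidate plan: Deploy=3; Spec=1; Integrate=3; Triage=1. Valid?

Yes, all constraints hold

Integrate conflicts with Spec — holds.
Triage has to finish before Integrate starts — holds.
Spec and Deploy cannot be in the same slot — holds.
Deploy must come after Triage — holds.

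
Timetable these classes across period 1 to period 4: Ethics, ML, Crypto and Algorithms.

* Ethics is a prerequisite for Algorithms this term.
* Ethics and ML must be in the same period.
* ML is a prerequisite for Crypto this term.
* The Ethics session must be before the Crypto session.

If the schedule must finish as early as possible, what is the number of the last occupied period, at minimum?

2

The precedence chain requires at least 2 distinct periods.
2 works (last occupied period: period 2): for example Ethics in period 1, Algorithms in period 2, Crypto in period 2, ML in period 1.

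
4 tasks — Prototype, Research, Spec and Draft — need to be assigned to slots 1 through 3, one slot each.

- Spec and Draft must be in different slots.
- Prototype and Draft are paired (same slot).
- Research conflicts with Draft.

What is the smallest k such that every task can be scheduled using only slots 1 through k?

2 slots

Could 1 slot be enough, i.e. nothing placed later than 1? No: Draft can't share with Research (1) → nothing is left.
So 1 slot is not enough.
2 works (last occupied slot: 2): for example Draft=1; Prototype=1; Spec=2; Research=2.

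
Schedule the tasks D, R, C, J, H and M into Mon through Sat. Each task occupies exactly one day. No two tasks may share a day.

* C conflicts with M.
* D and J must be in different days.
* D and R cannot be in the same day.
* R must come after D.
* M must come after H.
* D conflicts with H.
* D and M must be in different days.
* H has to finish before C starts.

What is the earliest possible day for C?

Precedence pushes C to at least Tue.
C at Tue is achievable: J=Sat, D=Wed, R=Thu, H=Mon, C=Tue, M=Fri.

Tue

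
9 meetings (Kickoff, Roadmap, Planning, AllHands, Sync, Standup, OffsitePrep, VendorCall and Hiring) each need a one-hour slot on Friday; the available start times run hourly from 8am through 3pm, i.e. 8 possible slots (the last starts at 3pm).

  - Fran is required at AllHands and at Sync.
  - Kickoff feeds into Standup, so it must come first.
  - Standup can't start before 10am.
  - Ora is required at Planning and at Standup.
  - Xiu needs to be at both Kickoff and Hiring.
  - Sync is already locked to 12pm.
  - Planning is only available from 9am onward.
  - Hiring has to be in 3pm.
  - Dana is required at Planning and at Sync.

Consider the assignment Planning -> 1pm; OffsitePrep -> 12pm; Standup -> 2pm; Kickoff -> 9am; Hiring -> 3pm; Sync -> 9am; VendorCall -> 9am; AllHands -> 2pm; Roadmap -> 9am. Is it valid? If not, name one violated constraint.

Standup can't start before 10am — holds.
Ora is required at Planning and at Standup — holds.
Xiu needs to be at both Kickoff and Hiring — holds.
Planning is only available from 9am onward — holds.
Dana is required at Planning and at Sync — holds.
Hiring has to be in 3pm — holds.
Kickoff feeds into Standup, so it must come first — holds.
Fran is required at AllHands and at Sync — holds.
Sync is already locked to 12pm — violated.

No. Sync is already locked to 12pm is not satisfied.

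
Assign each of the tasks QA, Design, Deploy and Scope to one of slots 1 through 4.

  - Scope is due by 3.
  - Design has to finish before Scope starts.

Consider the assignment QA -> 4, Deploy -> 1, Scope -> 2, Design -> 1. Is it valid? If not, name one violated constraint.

Valid

Scope is due by 3 — holds.
Design has to finish before Scope starts — holds.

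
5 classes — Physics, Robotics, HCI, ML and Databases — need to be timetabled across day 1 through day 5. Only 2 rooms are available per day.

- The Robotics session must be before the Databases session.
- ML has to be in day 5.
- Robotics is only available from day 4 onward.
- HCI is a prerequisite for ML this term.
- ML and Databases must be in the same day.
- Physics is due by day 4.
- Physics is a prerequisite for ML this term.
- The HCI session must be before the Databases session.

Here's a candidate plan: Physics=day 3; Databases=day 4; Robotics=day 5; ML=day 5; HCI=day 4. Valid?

No — it violates: The Robotics session must be before the Databases session

ML has to be in day 5 — holds.
HCI is a prerequisite for ML this term — holds.
Robotics is only available from day 4 onward — holds.
ML and Databases must be in the same day — violated.
Physics is due by day 4 — holds.
The Robotics session must be before the Databases session — violated.
Only 2 rooms are available per day — holds.
Physics is a prerequisite for ML this term — holds.
The HCI session must be before the Databases session — violated.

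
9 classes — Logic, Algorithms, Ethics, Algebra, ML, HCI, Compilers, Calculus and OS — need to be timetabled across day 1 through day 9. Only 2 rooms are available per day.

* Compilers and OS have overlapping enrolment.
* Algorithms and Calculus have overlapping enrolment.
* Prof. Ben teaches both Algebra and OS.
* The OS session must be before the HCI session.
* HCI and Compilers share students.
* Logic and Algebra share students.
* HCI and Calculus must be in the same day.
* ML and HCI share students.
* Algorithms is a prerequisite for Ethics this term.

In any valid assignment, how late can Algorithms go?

day 8

Downstream work caps Algorithms at day 8.
Algorithms at day 8 is achievable: OS=day 1, ML=day 3, Compilers=day 4, Algebra=day 3, Logic=day 1, Algorithms=day 8, Ethics=day 9, Calculus=day 2, HCI=day 2.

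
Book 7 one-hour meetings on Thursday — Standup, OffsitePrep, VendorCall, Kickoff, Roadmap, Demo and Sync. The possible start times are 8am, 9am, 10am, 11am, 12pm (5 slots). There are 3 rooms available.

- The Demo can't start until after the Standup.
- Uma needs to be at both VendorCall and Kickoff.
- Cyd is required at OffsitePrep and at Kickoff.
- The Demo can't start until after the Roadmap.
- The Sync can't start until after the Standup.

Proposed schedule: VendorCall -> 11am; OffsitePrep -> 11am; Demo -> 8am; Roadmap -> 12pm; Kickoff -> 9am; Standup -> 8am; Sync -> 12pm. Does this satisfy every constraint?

The Sync can't start until after the Standup — holds.
Uma needs to be at both VendorCall and Kickoff — holds.
Cyd is required at OffsitePrep and at Kickoff — holds.
There are 3 rooms available — holds.
The Demo can't start until after the Roadmap — violated.
The Demo can't start until after the Standup — violated.

Invalid. The Demo can't start until after the Roadmap.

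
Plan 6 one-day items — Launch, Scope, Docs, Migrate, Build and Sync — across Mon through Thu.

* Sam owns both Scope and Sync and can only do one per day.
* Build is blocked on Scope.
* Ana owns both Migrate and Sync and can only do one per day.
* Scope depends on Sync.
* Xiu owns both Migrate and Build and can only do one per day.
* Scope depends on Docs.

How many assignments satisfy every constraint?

Splitting on Launch: it can be Mon (12), Tue (12), Wed (12), Thu (12). Listing each branch's schedules as (Scope, Docs, Migrate, Build, Sync):
Launch=Mon: (Tue,Mon,Tue,Wed,Mon) (Tue,Mon,Tue,Thu,Mon) (Tue,Mon,Wed,Thu,Mon) (Tue,Mon,Thu,Wed,Mon) (Wed,Mon,Mon,Thu,Tue) (Wed,Mon,Tue,Thu,Mon) (Wed,Mon,Wed,Thu,Mon) (Wed,Mon,Wed,Thu,Tue) (Wed,Tue,Mon,Thu,Tue) (Wed,Tue,Tue,Thu,Mon) (Wed,Tue,Wed,Thu,Mon) (Wed,Tue,Wed,Thu,Tue) — 12.
Launch=Tue: (Tue,Mon,Tue,Wed,Mon) (Tue,Mon,Tue,Thu,Mon) (Tue,Mon,Wed,Thu,Mon) (Tue,Mon,Thu,Wed,Mon) (Wed,Mon,Mon,Thu,Tue) (Wed,Mon,Tue,Thu,Mon) (Wed,Mon,Wed,Thu,Mon) (Wed,Mon,Wed,Thu,Tue) (Wed,Tue,Mon,Thu,Tue) (Wed,Tue,Tue,Thu,Mon) (Wed,Tue,Wed,Thu,Mon) (Wed,Tue,Wed,Thu,Tue) — 12.
Launch=Wed: (Tue,Mon,Tue,Wed,Mon) (Tue,Mon,Tue,Thu,Mon) (Tue,Mon,Wed,Thu,Mon) (Tue,Mon,Thu,Wed,Mon) (Wed,Mon,Mon,Thu,Tue) (Wed,Mon,Tue,Thu,Mon) (Wed,Mon,Wed,Thu,Mon) (Wed,Mon,Wed,Thu,Tue) (Wed,Tue,Mon,Thu,Tue) (Wed,Tue,Tue,Thu,Mon) (Wed,Tue,Wed,Thu,Mon) (Wed,Tue,Wed,Thu,Tue) — 12.
Launch=Thu: (Tue,Mon,Tue,Wed,Mon) (Tue,Mon,Tue,Thu,Mon) (Tue,Mon,Wed,Thu,Mon) (Tue,Mon,Thu,Wed,Mon) (Wed,Mon,Mon,Thu,Tue) (Wed,Mon,Tue,Thu,Mon) (Wed,Mon,Wed,Thu,Mon) (Wed,Mon,Wed,Thu,Tue) (Wed,Tue,Mon,Thu,Tue) (Wed,Tue,Tue,Thu,Mon) (Wed,Tue,Wed,Thu,Mon) (Wed,Tue,Wed,Thu,Tue) — 12.
Summing: 12 + 12 + 12 + 12 = 48.

48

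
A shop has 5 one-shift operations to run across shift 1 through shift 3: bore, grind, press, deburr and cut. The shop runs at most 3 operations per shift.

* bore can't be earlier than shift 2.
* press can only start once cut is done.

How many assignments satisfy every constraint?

Splitting on bore: it can be shift 2 (25), shift 3 (25). Listing each branch's schedules as (grind, press, deburr, cut) by shift number:
bore=shift 2: (1,2,1,1) (1,2,2,1) (1,2,3,1) (1,3,1,1) (1,3,1,2) (1,3,2,1) (1,3,2,2) (1,3,3,1) (1,3,3,2) (2,2,1,1) (2,2,3,1) (2,3,1,1) (2,3,1,2) (2,3,2,1) (2,3,3,1) (2,3,3,2) (3,2,1,1) (3,2,2,1) (3,2,3,1) (3,3,1,1) (3,3,1,2) (3,3,2,1) (3,3,2,2) (3,3,3,1) (3,3,3,2) — 25.
bore=shift 3: (1,2,1,1) (1,2,2,1) (1,2,3,1) (1,3,1,1) (1,3,1,2) (1,3,2,1) (1,3,2,2) (1,3,3,1) (1,3,3,2) (2,2,1,1) (2,2,2,1) (2,2,3,1) (2,3,1,1) (2,3,1,2) (2,3,2,1) (2,3,2,2) (2,3,3,1) (2,3,3,2) (3,2,1,1) (3,2,2,1) (3,2,3,1) (3,3,1,1) (3,3,1,2) (3,3,2,1) (3,3,2,2) — 25.
Summing: 25 + 25 = 50.

50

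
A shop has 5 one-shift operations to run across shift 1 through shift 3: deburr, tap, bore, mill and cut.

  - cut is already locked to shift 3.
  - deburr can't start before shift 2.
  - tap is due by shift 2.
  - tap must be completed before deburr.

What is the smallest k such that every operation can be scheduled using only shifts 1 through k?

The precedence chain requires at least 2 distinct shifts.
cut can't be placed before shift 3, so the schedule must run through at least shift 3.
3 works (last occupied shift: shift 3): for example cut -> shift 3, deburr -> shift 2, bore -> shift 1, tap -> shift 1, mill -> shift 1.

3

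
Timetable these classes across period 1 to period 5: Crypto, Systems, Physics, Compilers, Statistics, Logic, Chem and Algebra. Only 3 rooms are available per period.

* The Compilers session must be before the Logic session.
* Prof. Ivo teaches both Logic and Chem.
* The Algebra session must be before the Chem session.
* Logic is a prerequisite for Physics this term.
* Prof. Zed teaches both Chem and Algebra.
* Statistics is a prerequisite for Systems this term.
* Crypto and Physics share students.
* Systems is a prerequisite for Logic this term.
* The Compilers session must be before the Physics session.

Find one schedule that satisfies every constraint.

Chem=period 2; Crypto=period 2; Compilers=period 1; Systems=period 2; Physics=period 4; Logic=period 3; Statistics=period 1; Algebra=period 1

Checking: Compilers(period 1) before Physics(period 4); Compilers(period 1) before Logic(period 3); Logic(period 3) before Physics(period 4); Systems(period 2) before Logic(period 3); Algebra(period 1) before Chem(period 2); Statistics(period 1) before Systems(period 2); Logic(period 3) != Chem(period 2); Chem(period 2) != Algebra(period 1); Crypto(period 2) != Physics(period 4); max 3 per period (cap 3).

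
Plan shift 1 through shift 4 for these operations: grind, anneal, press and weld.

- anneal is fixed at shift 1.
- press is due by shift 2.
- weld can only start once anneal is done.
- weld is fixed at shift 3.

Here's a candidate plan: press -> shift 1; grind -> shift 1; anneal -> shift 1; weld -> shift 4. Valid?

No — it violates: weld is fixed at shift 3

weld is fixed at shift 3 — violated.
press is due by shift 2 — holds.
weld can only start once anneal is done — holds.
anneal is fixed at shift 1 — holds.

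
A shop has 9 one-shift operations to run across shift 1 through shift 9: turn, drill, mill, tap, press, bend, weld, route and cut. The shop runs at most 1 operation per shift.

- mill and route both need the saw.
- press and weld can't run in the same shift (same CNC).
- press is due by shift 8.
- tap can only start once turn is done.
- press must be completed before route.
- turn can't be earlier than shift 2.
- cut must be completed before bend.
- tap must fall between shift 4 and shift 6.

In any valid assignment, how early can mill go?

shift 1

mill at shift 1 is achievable: mill in shift 1; drill in shift 8; route in shift 7; weld in shift 9; tap in shift 4; cut in shift 5; press in shift 3; bend in shift 6; turn in shift 2.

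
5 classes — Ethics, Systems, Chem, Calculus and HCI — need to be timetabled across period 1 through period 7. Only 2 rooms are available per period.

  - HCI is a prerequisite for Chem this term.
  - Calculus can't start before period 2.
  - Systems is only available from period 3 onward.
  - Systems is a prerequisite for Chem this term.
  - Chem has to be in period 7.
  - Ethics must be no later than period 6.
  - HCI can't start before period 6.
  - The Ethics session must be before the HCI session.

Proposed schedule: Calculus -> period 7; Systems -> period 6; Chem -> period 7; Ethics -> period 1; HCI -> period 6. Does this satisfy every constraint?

Yes, all constraints hold

The Ethics session must be before the HCI session — holds.
Ethics must be no later than period 6 — holds.
Chem has to be in period 7 — holds.
HCI can't start before period 6 — holds.
Only 2 rooms are available per period — holds.
HCI is a prerequisite for Chem this term — holds.
Systems is only available from period 3 onward — holds.
Systems is a prerequisite for Chem this term — holds.
Calculus can't start before period 2 — holds.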